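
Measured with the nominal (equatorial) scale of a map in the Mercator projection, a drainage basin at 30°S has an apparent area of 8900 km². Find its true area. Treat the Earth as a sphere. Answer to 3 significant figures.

Mercator is conformal, so the point scale is isotropic: h = k = sec φ = 1/cos φ.
Areal scale = k² = sec²φ = 1/cos²(30°) = 1/0.8660² = 1.333.
True area = apparent / (areal scale) = 8900 / 1.333 ≈ 6680 km².

6680 km²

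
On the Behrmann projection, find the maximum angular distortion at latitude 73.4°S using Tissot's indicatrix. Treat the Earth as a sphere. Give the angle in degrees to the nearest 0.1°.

Behrmann is a cylindrical equal-area projection with standard parallels at ±30°. For cylindrical equal-area with standard parallel φ₀, h = cos φ / cos φ₀ and k = cos φ₀ / cos φ, so h·k = 1.
At 73.4°: h = 0.3299, k = 3.031; principal scales a = 3.031, b = 0.3299.
sin(ω/2) = (a − b)/(a + b) = 2.701/3.361 = 0.8037, so ω = 2 arcsin(0.8037) ≈ 107.0°.

107.0°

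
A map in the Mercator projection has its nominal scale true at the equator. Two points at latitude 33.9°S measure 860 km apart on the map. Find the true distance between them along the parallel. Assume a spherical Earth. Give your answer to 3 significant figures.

714 km

Mercator is conformal, so the point scale is isotropic: h = k = sec φ = 1/cos φ.
Along the parallel at 33.9°, map distances are exaggerated by k = sec 33.9° = 1.205.
True distance = 860 / 1.205 = 860 × cos 33.9° ≈ 714 km.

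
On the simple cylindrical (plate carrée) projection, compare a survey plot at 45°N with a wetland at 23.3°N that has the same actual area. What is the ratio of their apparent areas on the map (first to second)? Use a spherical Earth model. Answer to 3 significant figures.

In the plate carrée (x = Rλ, y = Rφ), meridians are true-scale (h = 1) and parallels are stretched by k = sec φ.
Areal scale at 45°: h·k = 1.000 × 1.414 = 1.414.
Areal scale at 23.3°: h·k = 1.000 × 1.089 = 1.089.
Ratio = 1.414/1.089 ≈ 1.30.

1.30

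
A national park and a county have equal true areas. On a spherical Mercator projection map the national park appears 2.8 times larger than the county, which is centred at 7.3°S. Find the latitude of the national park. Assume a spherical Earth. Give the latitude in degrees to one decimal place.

For equal true areas on Mercator, apparent areas scale as sec²φ, so the ratio is cos²φ₂ / cos²φ₁.
cos²φ₂ / cos²φ₁ = 2.8  ⇒  cos φ₁ = cos 7.3° / √2.8 = 0.9919/1.673 = 0.5928.
φ₁ = arccos(0.5928) ≈ 53.6°.

53.6°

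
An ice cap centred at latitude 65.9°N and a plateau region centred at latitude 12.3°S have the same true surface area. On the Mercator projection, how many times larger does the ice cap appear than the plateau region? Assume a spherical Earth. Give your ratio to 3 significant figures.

5.73

On Mercator, area is exaggerated by sec²φ = 1/cos²φ.
At 65.9°: sec²(65.9°) = 1/0.4083² = 5.998.
At 12.3°: sec²(12.3°) = 1/0.9770² = 1.048.
Ratio = 5.998/1.048 = cos²(12.3°)/cos²(65.9°) ≈ 5.73.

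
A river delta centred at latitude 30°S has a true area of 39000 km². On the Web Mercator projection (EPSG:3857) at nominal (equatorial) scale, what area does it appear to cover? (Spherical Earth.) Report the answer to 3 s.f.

52000 km²

Mercator is conformal, so the point scale is isotropic: h = k = sec φ = 1/cos φ.
Areal scale = k² = sec²φ = 1/cos²(30°) = 1/0.8660² = 1.333.
Apparent area = 39000 × 1.333 ≈ 52000 km².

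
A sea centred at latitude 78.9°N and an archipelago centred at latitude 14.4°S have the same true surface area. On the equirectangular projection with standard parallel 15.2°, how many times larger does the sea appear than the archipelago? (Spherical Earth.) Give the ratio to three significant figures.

With standard parallel φ₀ = 15.2°, the equirectangular projection gives x = Rλ cos φ₀, y = Rφ, so h = 1 and k = cos 15.2° / cos φ.
Areal scale at 78.9°: h·k = 1.000 × 5.013 = 5.013.
Areal scale at 14.4°: h·k = 1.000 × 0.9963 = 0.9963.
Ratio = 5.013/0.9963 ≈ 5.03.

5.03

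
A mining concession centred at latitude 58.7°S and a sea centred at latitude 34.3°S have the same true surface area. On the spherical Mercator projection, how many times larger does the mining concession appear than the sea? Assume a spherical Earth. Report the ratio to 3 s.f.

Mercator areal scale is sec²φ.
At 58.7°: sec²(58.7°) = 1/0.5195² = 3.705.
At 34.3°: sec²(34.3°) = 1/0.8261² = 1.465.
Ratio = 3.705/1.465 = cos²(34.3°)/cos²(58.7°) ≈ 2.53.

2.53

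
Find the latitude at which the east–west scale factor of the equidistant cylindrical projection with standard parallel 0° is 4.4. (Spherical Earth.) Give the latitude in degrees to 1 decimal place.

76.9°

Plate carrée: h = 1, k = sec φ along parallels.
sec φ = 4.4  ⇒  cos φ = 0.2273  ⇒  φ ≈ 76.9°.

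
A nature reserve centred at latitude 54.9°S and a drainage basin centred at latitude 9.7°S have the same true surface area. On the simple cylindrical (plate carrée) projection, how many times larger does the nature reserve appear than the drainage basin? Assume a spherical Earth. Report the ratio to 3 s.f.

Plate carrée maps x = Rλ, y = Rφ. The meridian scale is h = 1 and the parallel scale is k = 1/cos φ = sec φ.
Areal scale at 54.9°: h·k = 1.000 × 1.739 = 1.739.
Areal scale at 9.7°: h·k = 1.000 × 1.015 = 1.015.
Ratio = 1.739/1.015 ≈ 1.71.

1.71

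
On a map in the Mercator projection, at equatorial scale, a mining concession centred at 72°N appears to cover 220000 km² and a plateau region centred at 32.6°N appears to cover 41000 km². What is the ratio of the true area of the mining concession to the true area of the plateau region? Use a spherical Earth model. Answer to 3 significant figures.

0.722

Since Mercator area scale is 1/cos²φ, the true area equals the apparent area multiplied by cos²φ.
True area of mining concession: 220000 × cos²(72°) = 220000 × 0.09549 = 21010 km².
True area of plateau region: 41000 × cos²(32.6°) = 41000 × 0.7097 = 29100 km².
Ratio = 21010 / 29100 ≈ 0.722.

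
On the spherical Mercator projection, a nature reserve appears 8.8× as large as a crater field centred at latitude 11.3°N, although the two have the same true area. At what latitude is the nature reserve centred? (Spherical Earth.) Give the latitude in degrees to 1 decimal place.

Mercator areal scale is sec²φ, so apparent-area ratio = sec²φ₁ / sec²φ₂ = cos²φ₂ / cos²φ₁.
cos²φ₂ / cos²φ₁ = 8.8  ⇒  cos φ₁ = cos 11.3° / √8.8 = 0.9806/2.966 = 0.3306.
φ₁ = arccos(0.3306) ≈ 70.7°.

70.7°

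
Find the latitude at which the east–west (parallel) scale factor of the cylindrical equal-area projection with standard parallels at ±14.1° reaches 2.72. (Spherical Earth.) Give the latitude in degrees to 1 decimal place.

69.1°

Cylindrical equal-area (φ₀ = 14.1°): h = cos φ / cos 14.1° along meridians, k = cos 14.1° / cos φ along parallels; h·k = 1.
k = cos φ₀ / cos φ = 2.72  ⇒  cos φ = cos 14.1° / 2.72 = 0.3566.
φ = arccos(0.3566) ≈ 69.1°.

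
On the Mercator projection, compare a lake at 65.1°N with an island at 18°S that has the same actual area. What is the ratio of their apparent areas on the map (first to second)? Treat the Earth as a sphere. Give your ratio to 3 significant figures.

5.10

Mercator areal scale is sec²φ.
At 65.1°: sec²(65.1°) = 1/0.4210² = 5.641.
At 18°: sec²(18°) = 1/0.9511² = 1.106.
Ratio = 5.641/1.106 = cos²(18°)/cos²(65.1°) ≈ 5.10.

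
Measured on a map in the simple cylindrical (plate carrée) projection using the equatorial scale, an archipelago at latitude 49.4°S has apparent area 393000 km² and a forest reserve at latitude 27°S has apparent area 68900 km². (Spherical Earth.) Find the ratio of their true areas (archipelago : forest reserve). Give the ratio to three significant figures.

On the plate carrée, areal scale = h·k = 1 × sec φ, so true area = apparent × cos φ.
True area of archipelago: 393000 × cos(49.4°) = 393000 × 0.6508 = 255800 km².
True area of forest reserve: 68900 × cos(27°) = 68900 × 0.8910 = 61390 km².
Ratio = 255800 / 61390 ≈ 4.17.

4.17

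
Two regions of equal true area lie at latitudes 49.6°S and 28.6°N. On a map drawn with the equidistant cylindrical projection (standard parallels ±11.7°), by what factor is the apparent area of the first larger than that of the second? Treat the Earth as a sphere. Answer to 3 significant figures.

1.35

The equidistant cylindrical projection with φ₀ = 11.7° has h = 1 (meridians true) and k = cos φ₀ / cos φ along parallels.
Areal scale at 49.6°: h·k = 1.000 × 1.511 = 1.511.
Areal scale at 28.6°: h·k = 1.000 × 1.115 = 1.115.
Ratio = 1.511/1.115 ≈ 1.35.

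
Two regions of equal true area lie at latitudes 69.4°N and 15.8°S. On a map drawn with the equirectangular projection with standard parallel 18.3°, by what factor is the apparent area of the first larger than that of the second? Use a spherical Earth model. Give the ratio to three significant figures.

The equidistant cylindrical projection with φ₀ = 18.3° has h = 1 (meridians true) and k = cos φ₀ / cos φ along parallels.
Areal scale at 69.4°: h·k = 1.000 × 2.698 = 2.698.
Areal scale at 15.8°: h·k = 1.000 × 0.9867 = 0.9867.
Ratio = 2.698/0.9867 ≈ 2.73.

2.73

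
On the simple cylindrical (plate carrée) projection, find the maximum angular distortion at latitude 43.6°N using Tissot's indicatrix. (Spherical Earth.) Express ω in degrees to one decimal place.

18.4°

In the plate carrée (x = Rλ, y = Rφ), meridians are true-scale (h = 1) and parallels are stretched by k = sec φ.
At 43.6°: h = 1.000, k = 1.381; principal scales a = 1.381, b = 1.000.
sin(ω/2) = (a − b)/(a + b) = 0.3809/2.381 = 0.1600, so ω = 2 arcsin(0.1600) ≈ 18.4°.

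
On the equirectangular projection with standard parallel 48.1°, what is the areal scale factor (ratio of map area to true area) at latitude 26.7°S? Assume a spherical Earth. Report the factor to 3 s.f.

0.748

In the equirectangular projection with standard parallel φ₀ = 48.1° (x = Rλ cos φ₀, y = Rφ), meridians are true-scale (h = 1) and the parallel scale is k = cos φ₀ / cos φ.
Areal scale = h·k = 1 × cos φ₀ / cos φ; at 26.7°, h = 1.000, k = 0.7475, so h·k = 0.7475.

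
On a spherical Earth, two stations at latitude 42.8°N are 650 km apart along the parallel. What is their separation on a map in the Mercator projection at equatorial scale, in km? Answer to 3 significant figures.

886 km

Mercator is conformal, so the point scale is isotropic: h = k = sec φ = 1/cos φ.
Along the parallel, k = sec 42.8° = 1/0.7337 = 1.363.
Map distance = 650 × 1.363 ≈ 886 km.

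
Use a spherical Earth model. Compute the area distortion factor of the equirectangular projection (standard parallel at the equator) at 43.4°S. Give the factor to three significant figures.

1.38

In the plate carrée (x = Rλ, y = Rφ), meridians are true-scale (h = 1) and parallels are stretched by k = sec φ.
Areal scale = h·k = 1 × sec φ; at 43.4°, h = 1.000, k = 1.376, so h·k = 1.376.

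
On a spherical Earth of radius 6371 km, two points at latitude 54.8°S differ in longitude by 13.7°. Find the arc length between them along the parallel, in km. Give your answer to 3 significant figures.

Arc length along a parallel = R cos φ · Δλ (with Δλ in radians).
= 6371 × cos 54.8° × (13.7° × π/180) = 6371 × 0.5764 × 0.2391 ≈ 878 km.

878 km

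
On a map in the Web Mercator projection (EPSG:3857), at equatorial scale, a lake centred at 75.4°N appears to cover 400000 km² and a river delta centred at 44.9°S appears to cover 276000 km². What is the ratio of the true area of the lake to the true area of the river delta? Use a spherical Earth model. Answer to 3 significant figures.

0.184

Since Mercator area scale is 1/cos²φ, the true area equals the apparent area multiplied by cos²φ.
True area of lake: 400000 × cos²(75.4°) = 400000 × 0.06354 = 25420 km².
True area of river delta: 276000 × cos²(44.9°) = 276000 × 0.5017 = 138500 km².
Ratio = 25420 / 138500 ≈ 0.184.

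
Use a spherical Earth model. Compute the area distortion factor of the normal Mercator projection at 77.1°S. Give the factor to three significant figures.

20.1

Mercator is conformal, so the point scale is isotropic: h = k = sec φ = 1/cos φ.
Areal scale = k² = sec²φ = 1/cos²(77.1°) = 1/0.2233² = 20.06.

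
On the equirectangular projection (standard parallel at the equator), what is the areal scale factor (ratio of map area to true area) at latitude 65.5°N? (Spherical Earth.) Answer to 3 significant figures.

In the plate carrée (x = Rλ, y = Rφ), meridians are true-scale (h = 1) and parallels are stretched by k = sec φ.
Areal scale = h·k = 1 × sec φ; at 65.5°, h = 1.000, k = 2.411, so h·k = 2.411.

2.41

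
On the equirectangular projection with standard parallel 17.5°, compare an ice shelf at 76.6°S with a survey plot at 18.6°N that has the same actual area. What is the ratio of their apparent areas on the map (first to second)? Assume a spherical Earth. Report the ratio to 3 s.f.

The equidistant cylindrical projection with φ₀ = 17.5° has h = 1 (meridians true) and k = cos φ₀ / cos φ along parallels.
Areal scale at 76.6°: h·k = 1.000 × 4.115 = 4.115.
Areal scale at 18.6°: h·k = 1.000 × 1.006 = 1.006.
Ratio = 4.115/1.006 ≈ 4.09.

4.09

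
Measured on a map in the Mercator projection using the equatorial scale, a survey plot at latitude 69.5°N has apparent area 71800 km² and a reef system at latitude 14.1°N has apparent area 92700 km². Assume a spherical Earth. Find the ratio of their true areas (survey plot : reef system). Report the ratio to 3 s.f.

0.101

Since Mercator area scale is 1/cos²φ, the true area equals the apparent area multiplied by cos²φ.
True area of survey plot: 71800 × cos²(69.5°) = 71800 × 0.1226 = 8806 km².
True area of reef system: 92700 × cos²(14.1°) = 92700 × 0.9407 = 87200 km².
Ratio = 8806 / 87200 ≈ 0.101.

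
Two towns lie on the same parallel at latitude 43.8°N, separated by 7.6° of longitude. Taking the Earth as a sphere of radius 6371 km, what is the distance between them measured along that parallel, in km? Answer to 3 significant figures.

Arc length along a parallel = R cos φ · Δλ (with Δλ in radians).
= 6371 × cos 43.8° × (7.6° × π/180) = 6371 × 0.7218 × 0.1326 ≈ 610 km.

610 km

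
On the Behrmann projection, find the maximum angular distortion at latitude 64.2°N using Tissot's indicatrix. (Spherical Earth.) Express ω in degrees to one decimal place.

73.3°

Behrmann is a cylindrical equal-area projection with standard parallels at ±30°. A cylindrical equal-area projection with standard parallel φ₀ has meridian scale h = cos φ / cos φ₀ and parallel scale k = cos φ₀ / cos φ (so areas are preserved, h·k = 1).
At 64.2°: h = 0.5026, k = 1.990; principal scales a = 1.990, b = 0.5026.
sin(ω/2) = (a − b)/(a + b) = 1.487/2.492 = 0.5967, so ω = 2 arcsin(0.5967) ≈ 73.3°.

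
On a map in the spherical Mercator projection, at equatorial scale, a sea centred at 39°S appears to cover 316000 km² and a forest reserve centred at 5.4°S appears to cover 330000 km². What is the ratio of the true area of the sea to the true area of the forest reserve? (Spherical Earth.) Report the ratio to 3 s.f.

Since Mercator area scale is 1/cos²φ, the true area equals the apparent area multiplied by cos²φ.
True area of sea: 316000 × cos²(39°) = 316000 × 0.6040 = 190900 km².
True area of forest reserve: 330000 × cos²(5.4°) = 330000 × 0.9911 = 327100 km².
Ratio = 190900 / 327100 ≈ 0.584.

0.584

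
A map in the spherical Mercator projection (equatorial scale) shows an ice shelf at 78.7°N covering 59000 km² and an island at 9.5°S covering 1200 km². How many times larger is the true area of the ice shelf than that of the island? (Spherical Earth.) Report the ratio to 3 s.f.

Mercator's areal exaggeration is sec²φ; hence true area = (apparent area) · cos²φ.
True area of ice shelf: 59000 × cos²(78.7°) = 59000 × 0.03839 = 2265 km².
True area of island: 1200 × cos²(9.5°) = 1200 × 0.9728 = 1167 km².
Ratio = 2265 / 1167 ≈ 1.94.

1.94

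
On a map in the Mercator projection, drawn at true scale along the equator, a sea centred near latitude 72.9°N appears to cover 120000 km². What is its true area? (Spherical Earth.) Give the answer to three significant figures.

10400 km²

For Mercator, h = k = sec φ (a conformal cylindrical projection has a single point scale, 1/cos φ).
Areal scale = k² = sec²φ = 1/cos²(72.9°) = 1/0.2940² = 11.57.
True area = apparent / (areal scale) = 120000 / 11.57 ≈ 10400 km².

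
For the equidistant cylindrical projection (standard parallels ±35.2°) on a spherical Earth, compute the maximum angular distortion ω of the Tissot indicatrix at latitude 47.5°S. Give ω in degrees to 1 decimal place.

10.9°

The equidistant cylindrical projection with φ₀ = 35.2° has h = 1 (meridians true) and k = cos φ₀ / cos φ along parallels.
At 47.5°: h = 1.000, k = 1.210; principal scales a = 1.210, b = 1.000.
sin(ω/2) = (a − b)/(a + b) = 0.2095/2.210 = 0.09483, so ω = 2 arcsin(0.09483) ≈ 10.9°.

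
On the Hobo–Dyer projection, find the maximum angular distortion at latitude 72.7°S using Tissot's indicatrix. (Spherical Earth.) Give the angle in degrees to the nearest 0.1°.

97.8°

Hobo–Dyer is a cylindrical equal-area projection with standard parallels at ±37.5°. A cylindrical equal-area projection with standard parallel φ₀ has meridian scale h = cos φ / cos φ₀ and parallel scale k = cos φ₀ / cos φ (so areas are preserved, h·k = 1).
At 72.7°: h = 0.3748, k = 2.668; principal scales a = 2.668, b = 0.3748.
sin(ω/2) = (a − b)/(a + b) = 2.293/3.043 = 0.7536, so ω = 2 arcsin(0.7536) ≈ 97.8°.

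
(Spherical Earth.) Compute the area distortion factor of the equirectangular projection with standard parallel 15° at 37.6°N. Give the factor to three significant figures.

1.22

The equidistant cylindrical projection with φ₀ = 15° has h = 1 (meridians true) and k = cos φ₀ / cos φ along parallels.
Areal scale = h·k = 1 × cos φ₀ / cos φ; at 37.6°, h = 1.000, k = 1.219, so h·k = 1.219.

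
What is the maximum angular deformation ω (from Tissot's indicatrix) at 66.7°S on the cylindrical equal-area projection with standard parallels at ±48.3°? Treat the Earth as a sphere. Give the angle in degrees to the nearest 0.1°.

57.1°

A cylindrical equal-area projection with standard parallel φ₀ has meridian scale h = cos φ / cos φ₀ and parallel scale k = cos φ₀ / cos φ (so areas are preserved, h·k = 1).
At 66.7°: h = 0.5946, k = 1.682; principal scales a = 1.682, b = 0.5946.
sin(ω/2) = (a − b)/(a + b) = 1.087/2.276 = 0.4776, so ω = 2 arcsin(0.4776) ≈ 57.1°.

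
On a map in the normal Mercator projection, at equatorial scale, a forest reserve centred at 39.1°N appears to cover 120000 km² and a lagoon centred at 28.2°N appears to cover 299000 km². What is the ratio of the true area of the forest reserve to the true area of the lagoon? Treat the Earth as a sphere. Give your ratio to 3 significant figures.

0.311

Mercator's areal exaggeration is sec²φ; hence true area = (apparent area) · cos²φ.
True area of forest reserve: 120000 × cos²(39.1°) = 120000 × 0.6022 = 72270 km².
True area of lagoon: 299000 × cos²(28.2°) = 299000 × 0.7767 = 232200 km².
Ratio = 72270 / 232200 ≈ 0.311.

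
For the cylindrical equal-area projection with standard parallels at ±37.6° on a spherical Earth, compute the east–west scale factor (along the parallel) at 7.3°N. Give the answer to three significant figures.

0.799

Cylindrical equal-area (φ₀ = 37.6°): h = cos φ / cos 37.6° along meridians, k = cos 37.6° / cos φ along parallels; h·k = 1.
k = cos 37.6° / cos 7.3° = 0.7923/0.9919 = 0.7988.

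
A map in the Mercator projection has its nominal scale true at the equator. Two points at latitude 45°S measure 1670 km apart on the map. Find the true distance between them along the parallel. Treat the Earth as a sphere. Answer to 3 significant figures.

Mercator is conformal, so the point scale is isotropic: h = k = sec φ = 1/cos φ.
Along the parallel at 45°, map distances are exaggerated by k = sec 45° = 1.414.
True distance = 1670 / 1.414 = 1670 × cos 45° ≈ 1180 km.

1180 km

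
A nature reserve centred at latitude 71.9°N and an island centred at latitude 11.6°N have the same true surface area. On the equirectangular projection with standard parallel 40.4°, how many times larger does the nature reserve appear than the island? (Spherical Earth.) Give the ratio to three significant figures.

3.15

In the equirectangular projection with standard parallel φ₀ = 40.4° (x = Rλ cos φ₀, y = Rφ), meridians are true-scale (h = 1) and the parallel scale is k = cos φ₀ / cos φ.
Areal scale at 71.9°: h·k = 1.000 × 2.451 = 2.451.
Areal scale at 11.6°: h·k = 1.000 × 0.7774 = 0.7774.
Ratio = 2.451/0.7774 ≈ 3.15.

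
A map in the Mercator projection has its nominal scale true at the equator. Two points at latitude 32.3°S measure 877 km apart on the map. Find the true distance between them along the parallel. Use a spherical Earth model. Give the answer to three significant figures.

741 km

For Mercator, h = k = sec φ (a conformal cylindrical projection has a single point scale, 1/cos φ).
Along the parallel at 32.3°, map distances are exaggerated by k = sec 32.3° = 1.183.
True distance = 877 / 1.183 = 877 × cos 32.3° ≈ 741 km.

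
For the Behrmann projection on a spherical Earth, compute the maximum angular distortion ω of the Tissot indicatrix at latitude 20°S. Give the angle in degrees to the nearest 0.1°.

The Behrmann projection is cylindrical equal-area with φ₀ = 30°. A cylindrical equal-area projection with standard parallel φ₀ has meridian scale h = cos φ / cos φ₀ and parallel scale k = cos φ₀ / cos φ (so areas are preserved, h·k = 1).
At 20°: h = 1.085, k = 0.9216; principal scales a = 1.085, b = 0.9216.
sin(ω/2) = (a − b)/(a + b) = 0.1635/2.007 = 0.08146, so ω = 2 arcsin(0.08146) ≈ 9.3°.

9.3°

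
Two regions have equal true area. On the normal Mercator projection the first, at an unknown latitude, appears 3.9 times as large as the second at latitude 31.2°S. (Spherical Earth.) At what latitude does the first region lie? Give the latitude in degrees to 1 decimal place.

64.3°

Mercator areal scale is sec²φ, so apparent-area ratio = sec²φ₁ / sec²φ₂ = cos²φ₂ / cos²φ₁.
cos²φ₂ / cos²φ₁ = 3.9  ⇒  cos φ₁ = cos 31.2° / √3.9 = 0.8554/1.975 = 0.4331.
φ₁ = arccos(0.4331) ≈ 64.3°.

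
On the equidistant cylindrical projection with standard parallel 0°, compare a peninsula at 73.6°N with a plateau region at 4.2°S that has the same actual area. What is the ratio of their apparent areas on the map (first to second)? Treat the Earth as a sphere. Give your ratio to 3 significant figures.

In the plate carrée (x = Rλ, y = Rφ), meridians are true-scale (h = 1) and parallels are stretched by k = sec φ.
Areal scale at 73.6°: h·k = 1.000 × 3.542 = 3.542.
Areal scale at 4.2°: h·k = 1.000 × 1.003 = 1.003.
Ratio = 3.542/1.003 ≈ 3.53.

3.53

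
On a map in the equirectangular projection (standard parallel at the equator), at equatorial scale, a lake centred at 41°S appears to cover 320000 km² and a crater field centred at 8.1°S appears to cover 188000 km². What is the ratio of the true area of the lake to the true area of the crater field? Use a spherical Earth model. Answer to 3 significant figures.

1.30

Plate carrée has h = 1 and k = sec φ, giving areal scale sec φ; true area = (apparent area) · cos φ.
True area of lake: 320000 × cos(41°) = 320000 × 0.7547 = 241500 km².
True area of crater field: 188000 × cos(8.1°) = 188000 × 0.9900 = 186100 km².
Ratio = 241500 / 186100 ≈ 1.30.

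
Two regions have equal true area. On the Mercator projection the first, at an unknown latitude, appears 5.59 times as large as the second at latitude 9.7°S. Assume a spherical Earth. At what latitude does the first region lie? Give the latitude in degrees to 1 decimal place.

65.4°

For equal true areas on Mercator, apparent areas scale as sec²φ, so the ratio is cos²φ₂ / cos²φ₁.
cos²φ₂ / cos²φ₁ = 5.59  ⇒  cos φ₁ = cos 9.7° / √5.59 = 0.9857/2.364 = 0.4169.
φ₁ = arccos(0.4169) ≈ 65.4°.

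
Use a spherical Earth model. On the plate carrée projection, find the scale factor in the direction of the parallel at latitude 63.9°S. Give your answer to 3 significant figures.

2.27

For the equirectangular projection with φ₀ = 0 (plate carrée), h = 1 along meridians and k = sec φ along parallels.
k = 1/cos 63.9° = 1/0.4399 = 2.273.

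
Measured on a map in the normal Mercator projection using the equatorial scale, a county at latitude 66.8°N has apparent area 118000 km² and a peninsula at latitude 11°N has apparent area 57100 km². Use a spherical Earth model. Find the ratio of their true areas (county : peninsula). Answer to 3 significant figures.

On Mercator the areal scale is sec²φ, so true area = apparent × cos²φ.
True area of county: 118000 × cos²(66.8°) = 118000 × 0.1552 = 18310 km².
True area of peninsula: 57100 × cos²(11°) = 57100 × 0.9636 = 55020 km².
Ratio = 18310 / 55020 ≈ 0.333.

0.333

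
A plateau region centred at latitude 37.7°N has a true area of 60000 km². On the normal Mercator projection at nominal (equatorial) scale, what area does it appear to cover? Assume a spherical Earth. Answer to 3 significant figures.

The Mercator projection is conformal; its linear scale factor is the same in every direction and equals sec φ = 1/cos φ.
Areal scale = k² = sec²φ = 1/cos²(37.7°) = 1/0.7912² = 1.597.
Apparent area = 60000 × 1.597 ≈ 95800 km².

95800 km²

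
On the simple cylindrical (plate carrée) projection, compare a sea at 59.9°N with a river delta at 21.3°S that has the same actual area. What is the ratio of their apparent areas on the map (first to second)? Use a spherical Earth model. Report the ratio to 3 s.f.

In the plate carrée (x = Rλ, y = Rφ), meridians are true-scale (h = 1) and parallels are stretched by k = sec φ.
Areal scale at 59.9°: h·k = 1.000 × 1.994 = 1.994.
Areal scale at 21.3°: h·k = 1.000 × 1.073 = 1.073.
Ratio = 1.994/1.073 ≈ 1.86.

1.86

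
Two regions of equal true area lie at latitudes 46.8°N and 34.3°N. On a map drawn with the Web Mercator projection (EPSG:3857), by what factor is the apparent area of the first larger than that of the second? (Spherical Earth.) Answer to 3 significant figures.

1.46

On Mercator, area is exaggerated by sec²φ = 1/cos²φ.
At 46.8°: sec²(46.8°) = 1/0.6845² = 2.134.
At 34.3°: sec²(34.3°) = 1/0.8261² = 1.465.
Ratio = 2.134/1.465 = cos²(34.3°)/cos²(46.8°) ≈ 1.46.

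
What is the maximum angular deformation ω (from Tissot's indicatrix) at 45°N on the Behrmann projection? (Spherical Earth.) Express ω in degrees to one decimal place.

The Behrmann projection is cylindrical equal-area with φ₀ = 30°. A cylindrical equal-area projection with standard parallel φ₀ has meridian scale h = cos φ / cos φ₀ and parallel scale k = cos φ₀ / cos φ (so areas are preserved, h·k = 1).
At 45°: h = 0.8165, k = 1.225; principal scales a = 1.225, b = 0.8165.
sin(ω/2) = (a − b)/(a + b) = 0.4082/2.041 = 0.2000, so ω = 2 arcsin(0.2000) ≈ 23.1°.

23.1°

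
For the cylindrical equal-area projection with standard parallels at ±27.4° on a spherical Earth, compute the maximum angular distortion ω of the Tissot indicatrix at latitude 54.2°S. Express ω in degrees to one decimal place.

46.5°

For cylindrical equal-area with standard parallel φ₀, h = cos φ / cos φ₀ and k = cos φ₀ / cos φ, so h·k = 1.
At 54.2°: h = 0.6589, k = 1.518; principal scales a = 1.518, b = 0.6589.
sin(ω/2) = (a − b)/(a + b) = 0.8589/2.177 = 0.3946, so ω = 2 arcsin(0.3946) ≈ 46.5°.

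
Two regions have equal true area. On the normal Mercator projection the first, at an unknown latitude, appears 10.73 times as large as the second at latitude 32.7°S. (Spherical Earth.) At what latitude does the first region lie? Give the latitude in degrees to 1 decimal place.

75.1°

Mercator areal scale is sec²φ, so apparent-area ratio = sec²φ₁ / sec²φ₂ = cos²φ₂ / cos²φ₁.
cos²φ₂ / cos²φ₁ = 10.73  ⇒  cos φ₁ = cos 32.7° / √10.73 = 0.8415/3.276 = 0.2569.
φ₁ = arccos(0.2569) ≈ 75.1°.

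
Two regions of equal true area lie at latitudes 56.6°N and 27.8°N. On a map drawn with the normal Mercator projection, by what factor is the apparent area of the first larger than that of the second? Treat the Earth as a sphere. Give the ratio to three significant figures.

On Mercator, area is exaggerated by sec²φ = 1/cos²φ.
At 56.6°: sec²(56.6°) = 1/0.5505² = 3.300.
At 27.8°: sec²(27.8°) = 1/0.8846² = 1.278.
Ratio = 3.300/1.278 = cos²(27.8°)/cos²(56.6°) ≈ 2.58.

2.58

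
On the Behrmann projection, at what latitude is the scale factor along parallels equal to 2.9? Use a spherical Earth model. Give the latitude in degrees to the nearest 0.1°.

72.6°

The Behrmann projection is cylindrical equal-area with φ₀ = 30°. Cylindrical equal-area (φ₀ = 30°): h = cos φ / cos 30° along meridians, k = cos 30° / cos φ along parallels; h·k = 1.
k = cos φ₀ / cos φ = 2.9  ⇒  cos φ = cos 30° / 2.9 = 0.2986.
φ = arccos(0.2986) ≈ 72.6°.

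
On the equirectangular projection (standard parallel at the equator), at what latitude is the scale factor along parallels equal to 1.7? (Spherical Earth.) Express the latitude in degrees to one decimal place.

54.0°

Plate carrée: h = 1, k = sec φ along parallels.
sec φ = 1.7  ⇒  cos φ = 0.5882  ⇒  φ ≈ 54.0°.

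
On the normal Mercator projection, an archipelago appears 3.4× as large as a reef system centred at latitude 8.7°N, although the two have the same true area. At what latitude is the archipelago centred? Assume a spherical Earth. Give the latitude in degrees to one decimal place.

57.6°

For equal true areas on Mercator, apparent areas scale as sec²φ, so the ratio is cos²φ₂ / cos²φ₁.
cos²φ₂ / cos²φ₁ = 3.4  ⇒  cos φ₁ = cos 8.7° / √3.4 = 0.9885/1.844 = 0.5361.
φ₁ = arccos(0.5361) ≈ 57.6°.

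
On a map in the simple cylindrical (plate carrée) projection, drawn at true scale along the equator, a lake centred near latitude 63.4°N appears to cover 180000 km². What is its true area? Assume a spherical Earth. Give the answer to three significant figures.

For the equirectangular projection with φ₀ = 0 (plate carrée), h = 1 along meridians and k = sec φ along parallels.
Areal scale = h·k = 1 × sec φ; at 63.4°, h = 1.000, k = 2.233, so h·k = 2.233.
True area = apparent / (areal scale) = 180000 / 2.233 ≈ 80600 km².

80600 km²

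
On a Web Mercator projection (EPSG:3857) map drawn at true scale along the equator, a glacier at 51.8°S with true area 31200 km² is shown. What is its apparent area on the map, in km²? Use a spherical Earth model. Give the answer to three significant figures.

Mercator is conformal, so the point scale is isotropic: h = k = sec φ = 1/cos φ.
Areal scale = k² = sec²φ = 1/cos²(51.8°) = 1/0.6184² = 2.615.
Apparent area = 31200 × 2.615 ≈ 81600 km².

81600 km²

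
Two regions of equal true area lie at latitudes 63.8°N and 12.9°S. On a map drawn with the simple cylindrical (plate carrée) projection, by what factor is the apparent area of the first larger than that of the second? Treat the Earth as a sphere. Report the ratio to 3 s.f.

2.21

Plate carrée maps x = Rλ, y = Rφ. The meridian scale is h = 1 and the parallel scale is k = 1/cos φ = sec φ.
Areal scale at 63.8°: h·k = 1.000 × 2.265 = 2.265.
Areal scale at 12.9°: h·k = 1.000 × 1.026 = 1.026.
Ratio = 2.265/1.026 ≈ 2.21.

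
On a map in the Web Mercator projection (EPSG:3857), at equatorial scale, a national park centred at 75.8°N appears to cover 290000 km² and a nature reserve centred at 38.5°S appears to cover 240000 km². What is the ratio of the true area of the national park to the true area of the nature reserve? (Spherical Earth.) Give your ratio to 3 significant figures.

Mercator's areal exaggeration is sec²φ; hence true area = (apparent area) · cos²φ.
True area of national park: 290000 × cos²(75.8°) = 290000 × 0.06018 = 17450 km².
True area of nature reserve: 240000 × cos²(38.5°) = 240000 × 0.6125 = 147000 km².
Ratio = 17450 / 147000 ≈ 0.119.

0.119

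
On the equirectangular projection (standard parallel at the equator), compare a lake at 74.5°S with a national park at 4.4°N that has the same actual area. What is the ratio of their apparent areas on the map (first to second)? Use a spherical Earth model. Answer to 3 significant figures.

3.73

For the equirectangular projection with φ₀ = 0 (plate carrée), h = 1 along meridians and k = sec φ along parallels.
Areal scale at 74.5°: h·k = 1.000 × 3.742 = 3.742.
Areal scale at 4.4°: h·k = 1.000 × 1.003 = 1.003.
Ratio = 3.742/1.003 ≈ 3.73.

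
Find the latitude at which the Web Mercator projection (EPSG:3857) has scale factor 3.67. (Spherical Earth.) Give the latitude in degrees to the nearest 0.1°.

Mercator scale is k = sec φ = 1/cos φ.
1/cos φ = 3.67  ⇒  cos φ = 0.2725  ⇒  φ = arccos(0.2725) ≈ 74.2°.

74.2°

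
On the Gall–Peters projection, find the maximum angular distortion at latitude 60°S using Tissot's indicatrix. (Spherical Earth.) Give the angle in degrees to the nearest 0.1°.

38.9°

Gall–Peters is a cylindrical equal-area projection with standard parallels at ±45°. A cylindrical equal-area projection with standard parallel φ₀ has meridian scale h = cos φ / cos φ₀ and parallel scale k = cos φ₀ / cos φ (so areas are preserved, h·k = 1).
At 60°: h = 0.7071, k = 1.414; principal scales a = 1.414, b = 0.7071.
sin(ω/2) = (a − b)/(a + b) = 0.7071/2.121 = 0.3333, so ω = 2 arcsin(0.3333) ≈ 38.9°.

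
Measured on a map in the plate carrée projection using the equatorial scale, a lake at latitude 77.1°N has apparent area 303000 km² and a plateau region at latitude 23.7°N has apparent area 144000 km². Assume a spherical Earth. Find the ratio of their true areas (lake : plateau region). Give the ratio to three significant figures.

0.513

Plate carrée has h = 1 and k = sec φ, giving areal scale sec φ; true area = (apparent area) · cos φ.
True area of lake: 303000 × cos(77.1°) = 303000 × 0.2233 = 67640 km².
True area of plateau region: 144000 × cos(23.7°) = 144000 × 0.9157 = 131900 km².
Ratio = 67640 / 131900 ≈ 0.513.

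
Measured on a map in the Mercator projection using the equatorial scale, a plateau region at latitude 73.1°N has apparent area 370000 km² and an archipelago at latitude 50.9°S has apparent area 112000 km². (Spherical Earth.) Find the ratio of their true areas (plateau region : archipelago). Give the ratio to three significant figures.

Mercator's areal exaggeration is sec²φ; hence true area = (apparent area) · cos²φ.
True area of plateau region: 370000 × cos²(73.1°) = 370000 × 0.08451 = 31270 km².
True area of archipelago: 112000 × cos²(50.9°) = 112000 × 0.3978 = 44550 km².
Ratio = 31270 / 44550 ≈ 0.702.

0.702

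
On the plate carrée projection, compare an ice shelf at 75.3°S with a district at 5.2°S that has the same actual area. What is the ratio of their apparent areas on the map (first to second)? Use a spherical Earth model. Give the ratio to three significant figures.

3.92

In the plate carrée (x = Rλ, y = Rφ), meridians are true-scale (h = 1) and parallels are stretched by k = sec φ.
Areal scale at 75.3°: h·k = 1.000 × 3.941 = 3.941.
Areal scale at 5.2°: h·k = 1.000 × 1.004 = 1.004.
Ratio = 3.941/1.004 ≈ 3.92.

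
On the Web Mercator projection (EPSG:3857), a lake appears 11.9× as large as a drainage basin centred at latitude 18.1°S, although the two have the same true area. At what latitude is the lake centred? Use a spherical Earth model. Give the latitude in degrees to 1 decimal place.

Mercator areal scale is sec²φ, so apparent-area ratio = sec²φ₁ / sec²φ₂ = cos²φ₂ / cos²φ₁.
cos²φ₂ / cos²φ₁ = 11.9  ⇒  cos φ₁ = cos 18.1° / √11.9 = 0.9505/3.450 = 0.2755.
φ₁ = arccos(0.2755) ≈ 74.0°.

74.0°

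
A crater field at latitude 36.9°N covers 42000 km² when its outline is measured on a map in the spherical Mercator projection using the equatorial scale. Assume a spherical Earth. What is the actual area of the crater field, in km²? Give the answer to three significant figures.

Mercator is conformal, so the point scale is isotropic: h = k = sec φ = 1/cos φ.
Areal scale = k² = sec²φ = 1/cos²(36.9°) = 1/0.7997² = 1.564.
True area = apparent / (areal scale) = 42000 / 1.564 ≈ 26900 km².

26900 km²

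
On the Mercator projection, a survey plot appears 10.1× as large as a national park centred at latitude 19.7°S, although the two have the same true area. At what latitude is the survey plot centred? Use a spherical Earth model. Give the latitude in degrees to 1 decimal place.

On Mercator, (apparent₁)/(apparent₂) = sec²φ₁ / sec²φ₂ when true areas are equal.
cos²φ₂ / cos²φ₁ = 10.1  ⇒  cos φ₁ = cos 19.7° / √10.1 = 0.9415/3.178 = 0.2962.
φ₁ = arccos(0.2962) ≈ 72.8°.

72.8°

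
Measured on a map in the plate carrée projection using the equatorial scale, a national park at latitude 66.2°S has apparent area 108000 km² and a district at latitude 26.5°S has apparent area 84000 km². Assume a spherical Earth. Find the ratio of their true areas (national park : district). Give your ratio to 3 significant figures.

0.580

Plate carrée has h = 1 and k = sec φ, giving areal scale sec φ; true area = (apparent area) · cos φ.
True area of national park: 108000 × cos(66.2°) = 108000 × 0.4035 = 43580 km².
True area of district: 84000 × cos(26.5°) = 84000 × 0.8949 = 75170 km².
Ratio = 43580 / 75170 ≈ 0.580.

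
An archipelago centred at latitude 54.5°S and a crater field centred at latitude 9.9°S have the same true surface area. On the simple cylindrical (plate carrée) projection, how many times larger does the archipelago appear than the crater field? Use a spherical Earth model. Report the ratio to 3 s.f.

1.70

For the equirectangular projection with φ₀ = 0 (plate carrée), h = 1 along meridians and k = sec φ along parallels.
Areal scale at 54.5°: h·k = 1.000 × 1.722 = 1.722.
Areal scale at 9.9°: h·k = 1.000 × 1.015 = 1.015.
Ratio = 1.722/1.015 ≈ 1.70.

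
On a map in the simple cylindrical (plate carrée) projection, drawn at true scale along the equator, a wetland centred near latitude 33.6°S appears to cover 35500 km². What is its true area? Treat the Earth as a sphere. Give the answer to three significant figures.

Plate carrée maps x = Rλ, y = Rφ. The meridian scale is h = 1 and the parallel scale is k = 1/cos φ = sec φ.
Areal scale = h·k = 1 × sec φ; at 33.6°, h = 1.000, k = 1.201, so h·k = 1.201.
True area = apparent / (areal scale) = 35500 / 1.201 ≈ 29600 km².

29600 km²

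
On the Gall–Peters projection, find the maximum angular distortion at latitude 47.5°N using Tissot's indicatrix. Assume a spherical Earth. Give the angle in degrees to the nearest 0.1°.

The Gall–Peters projection is cylindrical equal-area with φ₀ = 45°. For cylindrical equal-area with standard parallel φ₀, h = cos φ / cos φ₀ and k = cos φ₀ / cos φ, so h·k = 1.
At 47.5°: h = 0.9554, k = 1.047; principal scales a = 1.047, b = 0.9554.
sin(ω/2) = (a − b)/(a + b) = 0.09122/2.002 = 0.04556, so ω = 2 arcsin(0.04556) ≈ 5.2°.

5.2°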